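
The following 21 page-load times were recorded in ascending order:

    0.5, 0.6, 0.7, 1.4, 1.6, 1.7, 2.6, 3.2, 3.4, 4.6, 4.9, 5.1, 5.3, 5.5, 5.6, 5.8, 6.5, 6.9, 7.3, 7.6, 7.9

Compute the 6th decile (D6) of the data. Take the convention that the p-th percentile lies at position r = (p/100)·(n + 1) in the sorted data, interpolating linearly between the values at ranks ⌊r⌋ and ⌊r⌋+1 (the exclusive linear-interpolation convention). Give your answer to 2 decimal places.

n = 21.
r = (60/100)·(21 + 1) = 13.2.
Rank 13 is 5.3 and rank 14 is 5.5.
Interpolate: 5.3 + 0.2·(5.5 − 5.3) = 5.3 + 0.2·0.2 = 5.34.

5.34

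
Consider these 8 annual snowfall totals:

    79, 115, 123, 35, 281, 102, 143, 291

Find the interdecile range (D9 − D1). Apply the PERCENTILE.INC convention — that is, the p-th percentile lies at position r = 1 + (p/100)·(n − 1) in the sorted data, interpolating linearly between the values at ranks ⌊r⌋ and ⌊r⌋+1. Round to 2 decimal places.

Sorted: 35, 79, 102, 115, 123, 143, 281, 291.
n = 8.
P10: r = 1.7; ranks 1–2 are 35, 79; interpolating gives 65.8.
P90: r = 7.3; ranks 7–8 are 281, 291; interpolating gives 284.
Difference: 284 − 65.8 = 218.2.

218.20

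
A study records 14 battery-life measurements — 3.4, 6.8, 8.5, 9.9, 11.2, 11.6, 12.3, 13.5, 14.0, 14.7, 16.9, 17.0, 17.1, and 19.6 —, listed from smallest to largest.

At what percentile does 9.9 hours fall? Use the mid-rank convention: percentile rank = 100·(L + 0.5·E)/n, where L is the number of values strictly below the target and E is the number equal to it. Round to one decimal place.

Count below 9.9: L = 3; count equal: E = 1; n = 14.
Percentile rank = 100·(3 + 0.5·1)/14 = 100·3.5/14 = 25.

25.0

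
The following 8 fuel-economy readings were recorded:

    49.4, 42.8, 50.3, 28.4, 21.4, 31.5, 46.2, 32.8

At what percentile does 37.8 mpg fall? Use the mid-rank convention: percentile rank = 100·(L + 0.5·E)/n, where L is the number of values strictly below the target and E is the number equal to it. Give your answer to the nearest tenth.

Sorted: 21.4, 28.4, 31.5, 32.8, 42.8, 46.2, 49.4, 50.3.
Count below 37.8: L = 4; count equal: E = 0; n = 8.
Percentile rank = 100·(4 + 0.5·0)/8 = 100·4/8 = 50.

50.0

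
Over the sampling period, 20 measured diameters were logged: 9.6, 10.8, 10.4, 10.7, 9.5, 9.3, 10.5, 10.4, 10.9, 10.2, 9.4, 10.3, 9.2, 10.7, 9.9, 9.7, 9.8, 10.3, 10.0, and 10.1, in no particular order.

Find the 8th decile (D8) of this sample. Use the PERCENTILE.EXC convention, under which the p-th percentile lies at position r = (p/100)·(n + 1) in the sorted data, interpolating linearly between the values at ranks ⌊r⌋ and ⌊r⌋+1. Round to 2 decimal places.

10.66

Sorted: 9.2, 9.3, 9.4, 9.5, 9.6, 9.7, 9.8, 9.9, 10.0, 10.1, 10.2, 10.3, 10.3, 10.4, 10.4, 10.5, 10.7, 10.7, 10.8, 10.9.
n = 20.
r = (80/100)·(20 + 1) = 16.8.
Rank 16 is 10.5 and rank 17 is 10.7.
Interpolate: 10.5 + 0.8·(10.7 − 10.5) = 10.5 + 0.8·0.2 = 10.66.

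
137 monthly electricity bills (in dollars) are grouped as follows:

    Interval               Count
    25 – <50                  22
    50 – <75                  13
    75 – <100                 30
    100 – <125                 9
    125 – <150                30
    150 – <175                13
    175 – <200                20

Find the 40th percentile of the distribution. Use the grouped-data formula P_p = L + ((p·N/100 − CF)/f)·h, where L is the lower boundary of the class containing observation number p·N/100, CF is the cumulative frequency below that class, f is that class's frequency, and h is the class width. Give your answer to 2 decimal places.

N = 137; target position k = 40/100 · 137 = 54.8.
Cumulative frequencies: 22, 35, 65, 74, 104, 117, 137.
Observation 54.8 falls in the class 75 – <100.
L = 75, CF = 35, f = 30, h = 25.
P40 = 75 + ((54.8 − 35)/30)·25 = 75 + 16.5 = 91.5.

91.50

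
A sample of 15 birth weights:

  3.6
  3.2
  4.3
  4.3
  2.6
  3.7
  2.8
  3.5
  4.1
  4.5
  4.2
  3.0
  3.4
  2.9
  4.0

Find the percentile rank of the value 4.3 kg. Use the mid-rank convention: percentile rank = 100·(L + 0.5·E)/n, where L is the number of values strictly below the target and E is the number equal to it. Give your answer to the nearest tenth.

Sorted: 2.6, 2.8, 2.9, 3.0, 3.2, 3.4, 3.5, 3.6, 3.7, 4.0, 4.1, 4.2, 4.3, 4.3, 4.5.
Count below 4.3: L = 12; count equal: E = 2; n = 15.
Percentile rank = 100·(12 + 0.5·2)/15 = 100·13/15 = 86.67.

86.7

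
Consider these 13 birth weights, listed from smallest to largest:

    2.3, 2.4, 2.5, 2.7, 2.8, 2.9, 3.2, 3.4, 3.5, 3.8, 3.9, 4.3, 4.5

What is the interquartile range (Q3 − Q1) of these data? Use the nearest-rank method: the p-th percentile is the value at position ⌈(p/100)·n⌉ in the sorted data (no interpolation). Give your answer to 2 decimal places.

n = 13.
P25: rank ⌈25/100·13⌉ = 4 → 2.7.
P75: rank ⌈75/100·13⌉ = 10 → 3.8.
Difference: 3.8 − 2.7 = 1.1.

1.10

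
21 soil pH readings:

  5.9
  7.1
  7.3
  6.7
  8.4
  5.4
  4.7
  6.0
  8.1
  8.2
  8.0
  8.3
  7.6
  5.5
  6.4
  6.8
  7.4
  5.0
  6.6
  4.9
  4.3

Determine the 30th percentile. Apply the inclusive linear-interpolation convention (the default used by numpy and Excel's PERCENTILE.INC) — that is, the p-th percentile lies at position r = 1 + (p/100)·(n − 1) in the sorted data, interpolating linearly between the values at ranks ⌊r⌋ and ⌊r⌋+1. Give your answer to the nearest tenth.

Sorted: 4.3, 4.7, 4.9, 5.0, 5.4, 5.5, 5.9, 6.0, 6.4, 6.6, 6.7, 6.8, 7.1, 7.3, 7.4, 7.6, 8.0, 8.1, 8.2, 8.3, 8.4.
n = 21.
r = 1 + (30/100)·(21 − 1) = 1 + 6 = 7.
r is an integer, so P30 is the value at rank 7: 5.9.

5.9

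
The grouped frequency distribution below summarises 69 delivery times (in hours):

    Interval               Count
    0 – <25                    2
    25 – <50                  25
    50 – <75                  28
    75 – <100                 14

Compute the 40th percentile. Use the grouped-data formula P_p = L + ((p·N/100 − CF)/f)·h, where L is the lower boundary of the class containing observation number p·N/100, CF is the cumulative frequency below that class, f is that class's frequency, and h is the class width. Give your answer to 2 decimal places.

50.54

N = 69; target position k = 40/100 · 69 = 27.6.
Cumulative frequencies: 2, 27, 55, 69.
Observation 27.6 falls in the class 50 – <75.
L = 50, CF = 27, f = 28, h = 25.
P40 = 50 + ((27.6 − 27)/28)·25 = 50 + 0.535714 = 50.5357.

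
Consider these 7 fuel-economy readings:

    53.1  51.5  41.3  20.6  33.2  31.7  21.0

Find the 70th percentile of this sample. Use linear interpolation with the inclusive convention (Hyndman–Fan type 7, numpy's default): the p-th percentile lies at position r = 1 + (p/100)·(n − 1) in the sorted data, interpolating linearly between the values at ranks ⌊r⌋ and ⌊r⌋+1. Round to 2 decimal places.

Sorted: 20.6, 21.0, 31.7, 33.2, 41.3, 51.5, 53.1.
n = 7.
r = 1 + (70/100)·(7 − 1) = 1 + 4.2 = 5.2.
Rank 5 is 41.3 and rank 6 is 51.5.
Interpolate: 41.3 + 0.2·(51.5 − 41.3) = 41.3 + 0.2·10.2 = 43.34.

43.34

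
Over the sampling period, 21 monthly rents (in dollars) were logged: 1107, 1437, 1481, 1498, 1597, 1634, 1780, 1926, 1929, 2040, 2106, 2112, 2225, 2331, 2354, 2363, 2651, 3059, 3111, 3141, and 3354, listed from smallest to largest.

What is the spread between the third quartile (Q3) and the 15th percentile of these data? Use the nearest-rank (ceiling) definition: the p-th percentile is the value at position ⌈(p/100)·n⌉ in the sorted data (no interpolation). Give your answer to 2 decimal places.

865.00

n = 21.
P15: rank ⌈15/100·21⌉ = 4 → 1498.
P75: rank ⌈75/100·21⌉ = 16 → 2363.
Difference: 2363 − 1498 = 865.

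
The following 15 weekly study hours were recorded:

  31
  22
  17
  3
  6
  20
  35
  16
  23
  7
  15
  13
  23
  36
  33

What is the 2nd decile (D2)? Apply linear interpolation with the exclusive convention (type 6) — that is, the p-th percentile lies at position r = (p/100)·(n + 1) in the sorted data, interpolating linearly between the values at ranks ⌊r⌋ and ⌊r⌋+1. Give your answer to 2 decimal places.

Sorted: 3, 6, 7, 13, 15, 16, 17, 20, 22, 23, 23, 31, 33, 35, 36.
n = 15.
r = (20/100)·(15 + 1) = 3.2.
Rank 3 is 7 and rank 4 is 13.
Interpolate: 7 + 0.2·(13 − 7) = 7 + 0.2·6 = 8.2.

8.20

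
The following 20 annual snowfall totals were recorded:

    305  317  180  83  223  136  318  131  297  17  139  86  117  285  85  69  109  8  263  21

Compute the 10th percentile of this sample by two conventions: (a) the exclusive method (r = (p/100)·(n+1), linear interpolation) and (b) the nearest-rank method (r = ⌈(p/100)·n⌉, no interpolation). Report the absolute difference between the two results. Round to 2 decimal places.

0.40

Sorted: 8, 17, 21, 69, 83, 85, 86, 109, 117, 131, 136, 139, 180, 223, 263, 285, 297, 305, 317, 318.
n = 20.
(a) r = 2.1; between ranks 2 (17) and 3 (21): 17.4.
(b) the nearest-rank method: rank 2 → 17.
|17.4 − 17| = 0.4.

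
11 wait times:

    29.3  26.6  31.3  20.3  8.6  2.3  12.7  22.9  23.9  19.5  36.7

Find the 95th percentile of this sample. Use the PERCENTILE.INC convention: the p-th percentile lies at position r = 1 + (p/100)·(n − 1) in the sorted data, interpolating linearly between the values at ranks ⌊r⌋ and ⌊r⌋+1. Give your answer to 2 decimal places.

34.00

Sorted: 2.3, 8.6, 12.7, 19.5, 20.3, 22.9, 23.9, 26.6, 29.3, 31.3, 36.7.
n = 11.
r = 1 + (95/100)·(11 − 1) = 1 + 9.5 = 10.5.
Rank 10 is 31.3 and rank 11 is 36.7.
Interpolate: 31.3 + 0.5·(36.7 − 31.3) = 31.3 + 0.5·5.4 = 34.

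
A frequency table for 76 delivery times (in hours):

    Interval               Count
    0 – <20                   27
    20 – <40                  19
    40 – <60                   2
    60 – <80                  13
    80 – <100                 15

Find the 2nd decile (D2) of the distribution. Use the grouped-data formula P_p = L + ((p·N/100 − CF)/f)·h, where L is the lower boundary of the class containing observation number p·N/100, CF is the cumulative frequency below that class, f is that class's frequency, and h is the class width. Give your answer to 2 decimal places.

N = 76; target position k = 20/100 · 76 = 15.2.
Cumulative frequencies: 27, 46, 48, 61, 76.
Observation 15.2 falls in the class 0 – <20.
L = 0, CF = 0, f = 27, h = 20.
P20 = 0 + ((15.2 − 0)/27)·20 = 0 + 11.2593 = 11.2593.

11.26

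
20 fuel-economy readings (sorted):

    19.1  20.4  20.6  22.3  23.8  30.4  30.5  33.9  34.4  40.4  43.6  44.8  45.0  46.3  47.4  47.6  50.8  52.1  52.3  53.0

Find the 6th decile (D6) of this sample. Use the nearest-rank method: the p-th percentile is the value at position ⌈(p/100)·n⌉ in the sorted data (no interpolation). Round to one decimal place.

n = 20.
Position = ⌈60/100 · 20⌉ = ⌈12⌉ = 12.
The value at rank 12 is 44.8.

44.8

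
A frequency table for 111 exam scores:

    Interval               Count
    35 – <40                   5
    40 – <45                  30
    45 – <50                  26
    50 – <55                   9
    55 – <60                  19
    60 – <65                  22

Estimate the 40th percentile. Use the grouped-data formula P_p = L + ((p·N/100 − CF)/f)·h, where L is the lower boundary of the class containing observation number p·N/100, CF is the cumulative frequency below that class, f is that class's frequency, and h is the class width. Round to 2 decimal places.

46.81

N = 111; target position k = 40/100 · 111 = 44.4.
Cumulative frequencies: 5, 35, 61, 70, 89, 111.
Observation 44.4 falls in the class 45 – <50.
L = 45, CF = 35, f = 26, h = 5.
P40 = 45 + ((44.4 − 35)/26)·5 = 45 + 1.80769 = 46.8077.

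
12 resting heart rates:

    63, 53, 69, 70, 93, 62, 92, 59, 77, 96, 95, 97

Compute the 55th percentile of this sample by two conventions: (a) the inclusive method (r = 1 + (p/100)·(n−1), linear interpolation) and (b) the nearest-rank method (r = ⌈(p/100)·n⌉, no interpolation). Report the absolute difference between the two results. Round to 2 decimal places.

Sorted: 53, 59, 62, 63, 69, 70, 77, 92, 93, 95, 96, 97.
n = 12.
(a) r = 7.05; between ranks 7 (77) and 8 (92): 77.75.
(b) the nearest-rank method: rank 7 → 77.
|77.75 − 77| = 0.75.

0.75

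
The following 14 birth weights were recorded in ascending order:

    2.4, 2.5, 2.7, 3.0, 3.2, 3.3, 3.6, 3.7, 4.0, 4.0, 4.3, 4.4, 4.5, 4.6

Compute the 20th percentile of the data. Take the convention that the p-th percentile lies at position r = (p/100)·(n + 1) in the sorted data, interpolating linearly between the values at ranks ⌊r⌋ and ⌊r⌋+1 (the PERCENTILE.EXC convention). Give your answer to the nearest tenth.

2.7

n = 14.
r = (20/100)·(14 + 1) = 3.
r is an integer, so P20 is the value at rank 3: 2.7.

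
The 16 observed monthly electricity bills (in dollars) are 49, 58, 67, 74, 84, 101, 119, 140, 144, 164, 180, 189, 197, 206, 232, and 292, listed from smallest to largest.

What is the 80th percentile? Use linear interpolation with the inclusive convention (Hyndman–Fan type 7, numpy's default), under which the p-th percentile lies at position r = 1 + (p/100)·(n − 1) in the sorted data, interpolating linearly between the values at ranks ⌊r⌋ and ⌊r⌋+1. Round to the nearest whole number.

197

n = 16.
r = 1 + (80/100)·(16 − 1) = 1 + 12 = 13.
r is an integer, so P80 is the value at rank 13: 197.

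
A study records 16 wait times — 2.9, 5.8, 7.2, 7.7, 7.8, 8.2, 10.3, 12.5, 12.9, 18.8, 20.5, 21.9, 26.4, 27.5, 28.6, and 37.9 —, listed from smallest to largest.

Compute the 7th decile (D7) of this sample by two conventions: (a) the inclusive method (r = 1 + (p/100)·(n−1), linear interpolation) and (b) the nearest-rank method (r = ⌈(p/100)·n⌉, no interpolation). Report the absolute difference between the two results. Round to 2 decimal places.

n = 16.
(a) r = 11.5; between ranks 11 (20.5) and 12 (21.9): 21.2.
(b) the nearest-rank method: rank 12 → 21.9.
|21.2 − 21.9| = 0.7.

0.70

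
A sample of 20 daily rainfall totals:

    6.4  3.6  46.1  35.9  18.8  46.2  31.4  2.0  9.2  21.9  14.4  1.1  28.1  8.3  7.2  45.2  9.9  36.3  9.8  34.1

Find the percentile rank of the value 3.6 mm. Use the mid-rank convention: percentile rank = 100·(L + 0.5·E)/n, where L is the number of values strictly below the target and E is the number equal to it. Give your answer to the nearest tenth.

Sorted: 1.1, 2.0, 3.6, 6.4, 7.2, 8.3, 9.2, 9.8, 9.9, 14.4, 18.8, 21.9, 28.1, 31.4, 34.1, 35.9, 36.3, 45.2, 46.1, 46.2.
Count below 3.6: L = 2; count equal: E = 1; n = 20.
Percentile rank = 100·(2 + 0.5·1)/20 = 100·2.5/20 = 12.5.

12.5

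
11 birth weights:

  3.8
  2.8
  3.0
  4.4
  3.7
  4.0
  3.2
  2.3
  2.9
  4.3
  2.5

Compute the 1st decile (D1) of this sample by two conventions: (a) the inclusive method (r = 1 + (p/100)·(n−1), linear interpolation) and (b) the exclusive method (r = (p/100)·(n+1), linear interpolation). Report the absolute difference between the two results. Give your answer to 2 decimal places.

Sorted: 2.3, 2.5, 2.8, 2.9, 3.0, 3.2, 3.7, 3.8, 4.0, 4.3, 4.4.
n = 11.
(a) r = 2 → value at rank 2 = 2.5.
(b) r = 1.2; between ranks 1 (2.3) and 2 (2.5): 2.34.
|2.5 − 2.34| = 0.16.

0.16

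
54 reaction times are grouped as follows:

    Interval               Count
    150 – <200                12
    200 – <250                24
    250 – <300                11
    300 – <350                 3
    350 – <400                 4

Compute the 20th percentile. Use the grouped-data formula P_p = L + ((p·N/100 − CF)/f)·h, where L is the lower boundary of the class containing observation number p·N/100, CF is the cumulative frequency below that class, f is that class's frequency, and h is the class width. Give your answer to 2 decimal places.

195.00

N = 54; target position k = 20/100 · 54 = 10.8.
Cumulative frequencies: 12, 36, 47, 50, 54.
Observation 10.8 falls in the class 150 – <200.
L = 150, CF = 0, f = 12, h = 50.
P20 = 150 + ((10.8 − 0)/12)·50 = 150 + 45 = 195.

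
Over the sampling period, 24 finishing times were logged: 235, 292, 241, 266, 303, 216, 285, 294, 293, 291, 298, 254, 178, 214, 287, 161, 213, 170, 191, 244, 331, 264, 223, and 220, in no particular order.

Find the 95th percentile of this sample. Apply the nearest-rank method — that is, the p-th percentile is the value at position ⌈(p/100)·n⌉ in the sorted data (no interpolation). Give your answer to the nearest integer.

303

Sorted: 161, 170, 178, 191, 213, 214, 216, 220, 223, 235, 241, 244, 254, 264, 266, 285, 287, 291, 292, 293, 294, 298, 303, 331.
n = 24.
Position = ⌈95/100 · 24⌉ = ⌈22.8⌉ = 23.
The value at rank 23 is 303.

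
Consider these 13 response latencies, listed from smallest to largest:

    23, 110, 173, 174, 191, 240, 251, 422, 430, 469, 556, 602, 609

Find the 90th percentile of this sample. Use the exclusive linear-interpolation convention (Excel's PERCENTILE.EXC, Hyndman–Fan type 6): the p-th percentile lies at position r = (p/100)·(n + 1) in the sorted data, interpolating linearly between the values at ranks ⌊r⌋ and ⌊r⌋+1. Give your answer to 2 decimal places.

n = 13.
r = (90/100)·(13 + 1) = 12.6.
Rank 12 is 602 and rank 13 is 609.
Interpolate: 602 + 0.6·(609 − 602) = 602 + 0.6·7 = 606.2.

606.20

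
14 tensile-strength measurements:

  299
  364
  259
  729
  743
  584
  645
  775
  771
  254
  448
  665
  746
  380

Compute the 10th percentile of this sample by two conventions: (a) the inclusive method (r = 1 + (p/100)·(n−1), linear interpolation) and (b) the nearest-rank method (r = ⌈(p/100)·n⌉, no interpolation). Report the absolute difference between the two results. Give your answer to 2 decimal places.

12.00

Sorted: 254, 259, 299, 364, 380, 448, 584, 645, 665, 729, 743, 746, 771, 775.
n = 14.
(a) r = 2.3; between ranks 2 (259) and 3 (299): 271.
(b) the nearest-rank method: rank 2 → 259.
|271 − 259| = 12.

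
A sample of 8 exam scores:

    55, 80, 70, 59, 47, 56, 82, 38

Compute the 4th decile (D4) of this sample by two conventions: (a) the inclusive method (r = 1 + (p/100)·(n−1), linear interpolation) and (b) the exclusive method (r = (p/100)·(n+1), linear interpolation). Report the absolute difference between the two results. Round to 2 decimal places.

Sorted: 38, 47, 55, 56, 59, 70, 80, 82.
n = 8.
(a) r = 3.8; between ranks 3 (55) and 4 (56): 55.8.
(b) r = 3.6; between ranks 3 (55) and 4 (56): 55.6.
|55.8 − 55.6| = 0.2.

0.20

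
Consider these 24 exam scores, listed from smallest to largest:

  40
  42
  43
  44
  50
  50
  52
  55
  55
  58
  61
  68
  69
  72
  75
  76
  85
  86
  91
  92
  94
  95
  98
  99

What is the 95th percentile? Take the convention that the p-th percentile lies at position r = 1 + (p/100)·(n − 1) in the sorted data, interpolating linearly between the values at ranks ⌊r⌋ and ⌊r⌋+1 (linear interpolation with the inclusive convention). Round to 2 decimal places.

n = 24.
r = 1 + (95/100)·(24 − 1) = 1 + 21.85 = 22.85.
Rank 22 is 95 and rank 23 is 98.
Interpolate: 95 + 0.85·(98 − 95) = 95 + 0.85·3 = 97.55.

97.55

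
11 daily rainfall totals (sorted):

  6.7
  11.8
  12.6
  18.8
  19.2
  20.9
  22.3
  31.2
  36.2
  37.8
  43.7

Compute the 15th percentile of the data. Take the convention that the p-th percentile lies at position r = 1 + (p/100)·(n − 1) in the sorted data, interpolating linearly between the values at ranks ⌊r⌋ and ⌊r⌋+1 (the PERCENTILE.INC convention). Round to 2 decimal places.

12.20

n = 11.
r = 1 + (15/100)·(11 − 1) = 1 + 1.5 = 2.5.
Rank 2 is 11.8 and rank 3 is 12.6.
Interpolate: 11.8 + 0.5·(12.6 − 11.8) = 11.8 + 0.5·0.8 = 12.2.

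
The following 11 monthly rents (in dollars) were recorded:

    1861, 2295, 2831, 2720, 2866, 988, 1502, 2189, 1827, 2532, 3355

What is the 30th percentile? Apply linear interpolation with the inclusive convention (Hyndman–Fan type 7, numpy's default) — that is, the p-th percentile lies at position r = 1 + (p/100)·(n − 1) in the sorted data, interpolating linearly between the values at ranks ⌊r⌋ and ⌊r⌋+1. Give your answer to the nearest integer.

1861

Sorted: 988, 1502, 1827, 1861, 2189, 2295, 2532, 2720, 2831, 2866, 3355.
n = 11.
r = 1 + (30/100)·(11 − 1) = 1 + 3 = 4.
r is an integer, so P30 is the value at rank 4: 1861.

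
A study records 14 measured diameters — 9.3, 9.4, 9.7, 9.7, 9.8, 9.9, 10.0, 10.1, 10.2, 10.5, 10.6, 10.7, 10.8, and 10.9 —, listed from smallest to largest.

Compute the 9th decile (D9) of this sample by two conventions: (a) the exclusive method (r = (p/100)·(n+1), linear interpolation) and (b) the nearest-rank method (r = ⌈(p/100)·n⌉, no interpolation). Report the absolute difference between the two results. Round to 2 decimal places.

n = 14.
(a) r = 13.5; between ranks 13 (10.8) and 14 (10.9): 10.85.
(b) the nearest-rank method: rank 13 → 10.8.
|10.85 − 10.8| = 0.05.

0.05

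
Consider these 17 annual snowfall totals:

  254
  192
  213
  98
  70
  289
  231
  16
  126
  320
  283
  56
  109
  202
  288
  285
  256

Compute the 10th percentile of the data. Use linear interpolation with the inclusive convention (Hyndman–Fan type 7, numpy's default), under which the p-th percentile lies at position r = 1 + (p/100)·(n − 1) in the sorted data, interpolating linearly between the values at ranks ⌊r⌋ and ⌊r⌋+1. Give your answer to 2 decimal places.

Sorted: 16, 56, 70, 98, 109, 126, 192, 202, 213, 231, 254, 256, 283, 285, 288, 289, 320.
n = 17.
r = 1 + (10/100)·(17 − 1) = 1 + 1.6 = 2.6.
Rank 2 is 56 and rank 3 is 70.
Interpolate: 56 + 0.6·(70 − 56) = 56 + 0.6·14 = 64.4.

64.40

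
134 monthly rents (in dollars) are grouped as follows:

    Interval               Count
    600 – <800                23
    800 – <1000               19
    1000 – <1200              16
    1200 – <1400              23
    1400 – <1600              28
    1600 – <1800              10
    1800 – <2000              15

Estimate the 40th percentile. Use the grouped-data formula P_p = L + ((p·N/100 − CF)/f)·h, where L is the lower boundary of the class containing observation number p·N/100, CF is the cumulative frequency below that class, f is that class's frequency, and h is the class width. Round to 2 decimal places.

1145.00

N = 134; target position k = 40/100 · 134 = 53.6.
Cumulative frequencies: 23, 42, 58, 81, 109, 119, 134.
Observation 53.6 falls in the class 1000 – <1200.
L = 1000, CF = 42, f = 16, h = 200.
P40 = 1000 + ((53.6 − 42)/16)·200 = 1000 + 145 = 1145.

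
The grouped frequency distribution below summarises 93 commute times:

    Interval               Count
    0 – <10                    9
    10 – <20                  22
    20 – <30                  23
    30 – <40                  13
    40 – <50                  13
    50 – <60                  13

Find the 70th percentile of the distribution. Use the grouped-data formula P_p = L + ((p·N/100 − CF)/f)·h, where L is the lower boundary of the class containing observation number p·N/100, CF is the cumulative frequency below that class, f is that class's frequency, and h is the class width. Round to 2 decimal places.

N = 93; target position k = 70/100 · 93 = 65.1.
Cumulative frequencies: 9, 31, 54, 67, 80, 93.
Observation 65.1 falls in the class 30 – <40.
L = 30, CF = 54, f = 13, h = 10.
P70 = 30 + ((65.1 − 54)/13)·10 = 30 + 8.53846 = 38.5385.

38.54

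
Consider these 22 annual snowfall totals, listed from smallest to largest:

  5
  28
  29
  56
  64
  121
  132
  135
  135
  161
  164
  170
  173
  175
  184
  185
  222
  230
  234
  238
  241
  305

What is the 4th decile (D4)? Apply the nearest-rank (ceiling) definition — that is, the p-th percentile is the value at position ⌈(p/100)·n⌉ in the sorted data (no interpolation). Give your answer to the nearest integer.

n = 22.
Position = ⌈40/100 · 22⌉ = ⌈8.8⌉ = 9.
The value at rank 9 is 135.

135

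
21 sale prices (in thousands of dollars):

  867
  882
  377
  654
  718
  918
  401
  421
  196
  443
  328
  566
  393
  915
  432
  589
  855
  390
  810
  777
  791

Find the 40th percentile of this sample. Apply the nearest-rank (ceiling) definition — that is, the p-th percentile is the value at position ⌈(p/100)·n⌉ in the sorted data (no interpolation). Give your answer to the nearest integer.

Sorted: 196, 328, 377, 390, 393, 401, 421, 432, 443, 566, 589, 654, 718, 777, 791, 810, 855, 867, 882, 915, 918.
n = 21.
Position = ⌈40/100 · 21⌉ = ⌈8.4⌉ = 9.
The value at rank 9 is 443.

443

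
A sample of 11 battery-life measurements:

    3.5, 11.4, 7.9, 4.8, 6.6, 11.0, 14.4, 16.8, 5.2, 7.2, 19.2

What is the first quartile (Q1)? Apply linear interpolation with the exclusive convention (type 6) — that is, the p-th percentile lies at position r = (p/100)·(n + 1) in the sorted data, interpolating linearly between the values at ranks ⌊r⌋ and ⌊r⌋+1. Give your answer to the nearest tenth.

5.2

Sorted: 3.5, 4.8, 5.2, 6.6, 7.2, 7.9, 11.0, 11.4, 14.4, 16.8, 19.2.
n = 11.
r = (25/100)·(11 + 1) = 3.
r is an integer, so P25 is the value at rank 3: 5.2.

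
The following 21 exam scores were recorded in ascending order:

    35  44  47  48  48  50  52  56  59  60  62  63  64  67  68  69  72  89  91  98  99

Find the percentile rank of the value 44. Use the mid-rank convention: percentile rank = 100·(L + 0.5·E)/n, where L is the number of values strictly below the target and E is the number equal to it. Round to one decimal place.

7.1

Count below 44: L = 1; count equal: E = 1; n = 21.
Percentile rank = 100·(1 + 0.5·1)/21 = 100·1.5/21 = 7.143.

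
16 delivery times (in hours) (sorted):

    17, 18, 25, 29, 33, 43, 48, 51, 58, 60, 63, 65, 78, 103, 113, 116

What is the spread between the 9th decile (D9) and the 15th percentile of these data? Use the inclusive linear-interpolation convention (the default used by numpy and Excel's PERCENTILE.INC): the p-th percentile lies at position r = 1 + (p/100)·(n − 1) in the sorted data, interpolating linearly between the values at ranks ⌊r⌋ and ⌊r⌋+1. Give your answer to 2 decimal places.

82.00

n = 16.
P15: r = 3.25; ranks 3–4 are 25, 29; interpolating gives 26.
P90: r = 14.5; ranks 14–15 are 103, 113; interpolating gives 108.
Difference: 108 − 26 = 82.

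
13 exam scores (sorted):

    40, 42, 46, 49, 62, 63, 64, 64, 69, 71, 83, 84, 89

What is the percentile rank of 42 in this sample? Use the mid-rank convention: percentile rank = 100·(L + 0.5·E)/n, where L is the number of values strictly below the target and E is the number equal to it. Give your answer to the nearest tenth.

11.5

Count below 42: L = 1; count equal: E = 1; n = 13.
Percentile rank = 100·(1 + 0.5·1)/13 = 100·1.5/13 = 11.54.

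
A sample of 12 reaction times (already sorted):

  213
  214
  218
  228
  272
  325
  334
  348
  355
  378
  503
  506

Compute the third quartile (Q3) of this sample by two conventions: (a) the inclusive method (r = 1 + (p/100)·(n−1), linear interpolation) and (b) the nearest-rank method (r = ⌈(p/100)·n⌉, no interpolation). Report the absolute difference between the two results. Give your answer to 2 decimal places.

5.75

n = 12.
(a) r = 9.25; between ranks 9 (355) and 10 (378): 360.75.
(b) the nearest-rank method: rank 9 → 355.
|360.75 − 355| = 5.75.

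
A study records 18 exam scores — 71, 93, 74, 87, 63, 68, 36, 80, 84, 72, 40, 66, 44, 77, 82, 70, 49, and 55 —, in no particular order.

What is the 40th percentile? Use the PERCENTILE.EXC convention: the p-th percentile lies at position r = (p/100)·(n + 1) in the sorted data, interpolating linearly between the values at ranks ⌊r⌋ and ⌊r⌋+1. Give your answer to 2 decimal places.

67.20

Sorted: 36, 40, 44, 49, 55, 63, 66, 68, 70, 71, 72, 74, 77, 80, 82, 84, 87, 93.
n = 18.
r = (40/100)·(18 + 1) = 7.6.
Rank 7 is 66 and rank 8 is 68.
Interpolate: 66 + 0.6·(68 − 66) = 66 + 0.6·2 = 67.2.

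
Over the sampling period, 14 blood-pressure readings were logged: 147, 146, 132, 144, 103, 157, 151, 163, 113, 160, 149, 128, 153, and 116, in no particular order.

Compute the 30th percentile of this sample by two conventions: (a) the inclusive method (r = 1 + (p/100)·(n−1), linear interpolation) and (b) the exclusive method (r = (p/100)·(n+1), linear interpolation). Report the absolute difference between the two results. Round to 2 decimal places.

Sorted: 103, 113, 116, 128, 132, 144, 146, 147, 149, 151, 153, 157, 160, 163.
n = 14.
(a) r = 4.9; between ranks 4 (128) and 5 (132): 131.6.
(b) r = 4.5; between ranks 4 (128) and 5 (132): 130.
|131.6 − 130| = 1.6.

1.60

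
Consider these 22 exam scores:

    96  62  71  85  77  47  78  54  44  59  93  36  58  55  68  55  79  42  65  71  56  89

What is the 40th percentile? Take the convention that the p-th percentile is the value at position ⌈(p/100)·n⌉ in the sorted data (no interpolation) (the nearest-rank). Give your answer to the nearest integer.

58

Sorted: 36, 42, 44, 47, 54, 55, 55, 56, 58, 59, 62, 65, 68, 71, 71, 77, 78, 79, 85, 89, 93, 96.
n = 22.
Position = ⌈40/100 · 22⌉ = ⌈8.8⌉ = 9.
The value at rank 9 is 58.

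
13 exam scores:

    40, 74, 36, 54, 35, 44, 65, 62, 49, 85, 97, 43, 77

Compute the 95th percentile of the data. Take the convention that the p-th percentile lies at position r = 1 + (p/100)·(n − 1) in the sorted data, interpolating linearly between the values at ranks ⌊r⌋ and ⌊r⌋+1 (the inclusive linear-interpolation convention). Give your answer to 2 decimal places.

89.80

Sorted: 35, 36, 40, 43, 44, 49, 54, 62, 65, 74, 77, 85, 97.
n = 13.
r = 1 + (95/100)·(13 − 1) = 1 + 11.4 = 12.4.
Rank 12 is 85 and rank 13 is 97.
Interpolate: 85 + 0.4·(97 − 85) = 85 + 0.4·12 = 89.8.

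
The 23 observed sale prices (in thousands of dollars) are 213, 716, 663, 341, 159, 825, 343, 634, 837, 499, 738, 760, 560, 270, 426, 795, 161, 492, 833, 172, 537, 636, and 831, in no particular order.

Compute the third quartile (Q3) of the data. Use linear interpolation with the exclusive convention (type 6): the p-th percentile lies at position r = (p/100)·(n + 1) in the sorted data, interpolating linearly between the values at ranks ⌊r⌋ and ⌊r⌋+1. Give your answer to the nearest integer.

760

Sorted: 159, 161, 172, 213, 270, 341, 343, 426, 492, 499, 537, 560, 634, 636, 663, 716, 738, 760, 795, 825, 831, 833, 837.
n = 23.
r = (75/100)·(23 + 1) = 18.
r is an integer, so P75 is the value at rank 18: 760.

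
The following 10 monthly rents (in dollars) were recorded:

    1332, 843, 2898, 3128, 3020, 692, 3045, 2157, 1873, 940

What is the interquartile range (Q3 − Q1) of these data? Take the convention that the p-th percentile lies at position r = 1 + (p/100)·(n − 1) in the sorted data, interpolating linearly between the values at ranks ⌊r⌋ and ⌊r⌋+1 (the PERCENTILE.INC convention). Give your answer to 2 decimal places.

1951.50

Sorted: 692, 843, 940, 1332, 1873, 2157, 2898, 3020, 3045, 3128.
n = 10.
P25: r = 3.25; ranks 3–4 are 940, 1332; interpolating gives 1038.
P75: r = 7.75; ranks 7–8 are 2898, 3020; interpolating gives 2989.5.
Difference: 2989.5 − 1038 = 1951.5.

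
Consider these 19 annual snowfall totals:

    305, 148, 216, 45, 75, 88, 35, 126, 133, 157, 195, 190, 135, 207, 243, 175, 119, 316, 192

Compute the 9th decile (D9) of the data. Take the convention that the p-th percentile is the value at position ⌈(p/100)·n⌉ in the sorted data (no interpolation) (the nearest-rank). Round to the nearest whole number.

Sorted: 35, 45, 75, 88, 119, 126, 133, 135, 148, 157, 175, 190, 192, 195, 207, 216, 243, 305, 316.
n = 19.
Position = ⌈90/100 · 19⌉ = ⌈17.1⌉ = 18.
The value at rank 18 is 305.

305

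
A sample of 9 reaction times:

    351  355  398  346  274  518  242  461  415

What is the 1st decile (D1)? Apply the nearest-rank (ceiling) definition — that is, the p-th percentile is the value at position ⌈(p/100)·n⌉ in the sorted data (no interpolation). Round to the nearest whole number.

Sorted: 242, 274, 346, 351, 355, 398, 415, 461, 518.
n = 9.
Position = ⌈10/100 · 9⌉ = ⌈0.9⌉ = 1.
The value at rank 1 is 242.

242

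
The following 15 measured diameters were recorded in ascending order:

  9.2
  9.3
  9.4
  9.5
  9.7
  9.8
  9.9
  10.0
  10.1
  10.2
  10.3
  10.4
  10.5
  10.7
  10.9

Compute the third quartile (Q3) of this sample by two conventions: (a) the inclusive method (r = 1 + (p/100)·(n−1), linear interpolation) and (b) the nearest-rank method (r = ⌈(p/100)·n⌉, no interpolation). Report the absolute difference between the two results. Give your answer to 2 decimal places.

0.05

n = 15.
(a) r = 11.5; between ranks 11 (10.3) and 12 (10.4): 10.35.
(b) the nearest-rank method: rank 12 → 10.4.
|10.35 − 10.4| = 0.05.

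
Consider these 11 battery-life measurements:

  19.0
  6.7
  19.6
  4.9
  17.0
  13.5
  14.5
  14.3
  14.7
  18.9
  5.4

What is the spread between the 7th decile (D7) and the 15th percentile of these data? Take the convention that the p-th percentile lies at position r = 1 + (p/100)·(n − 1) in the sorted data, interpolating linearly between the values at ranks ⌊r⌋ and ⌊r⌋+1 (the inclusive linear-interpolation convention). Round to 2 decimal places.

Sorted: 4.9, 5.4, 6.7, 13.5, 14.3, 14.5, 14.7, 17.0, 18.9, 19.0, 19.6.
n = 11.
P15: r = 2.5; ranks 2–3 are 5.4, 6.7; interpolating gives 6.05.
P70: r = 8 (integer) → 17.
Difference: 17 − 6.05 = 10.95.

10.95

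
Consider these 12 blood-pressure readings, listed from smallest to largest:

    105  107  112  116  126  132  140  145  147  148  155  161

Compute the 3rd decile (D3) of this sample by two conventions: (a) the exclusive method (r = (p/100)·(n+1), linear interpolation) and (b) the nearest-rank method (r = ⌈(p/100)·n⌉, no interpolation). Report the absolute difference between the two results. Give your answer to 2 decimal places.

n = 12.
(a) r = 3.9; between ranks 3 (112) and 4 (116): 115.6.
(b) the nearest-rank method: rank 4 → 116.
|115.6 − 116| = 0.4.

0.40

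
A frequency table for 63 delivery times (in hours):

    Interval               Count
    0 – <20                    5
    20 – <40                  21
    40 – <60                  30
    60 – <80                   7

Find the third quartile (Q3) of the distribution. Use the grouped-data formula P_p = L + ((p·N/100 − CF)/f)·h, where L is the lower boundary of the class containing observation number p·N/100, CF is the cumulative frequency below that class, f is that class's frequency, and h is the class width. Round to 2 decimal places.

54.17

N = 63; target position k = 75/100 · 63 = 47.25.
Cumulative frequencies: 5, 26, 56, 63.
Observation 47.25 falls in the class 40 – <60.
L = 40, CF = 26, f = 30, h = 20.
P75 = 40 + ((47.25 − 26)/30)·20 = 40 + 14.1667 = 54.1667.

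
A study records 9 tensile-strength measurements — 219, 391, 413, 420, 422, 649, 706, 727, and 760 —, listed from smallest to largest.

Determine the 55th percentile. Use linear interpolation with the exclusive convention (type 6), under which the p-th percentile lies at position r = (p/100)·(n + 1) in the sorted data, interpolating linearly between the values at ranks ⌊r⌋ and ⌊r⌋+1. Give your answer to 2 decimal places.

535.50

n = 9.
r = (55/100)·(9 + 1) = 5.5.
Rank 5 is 422 and rank 6 is 649.
Interpolate: 422 + 0.5·(649 − 422) = 422 + 0.5·227 = 535.5.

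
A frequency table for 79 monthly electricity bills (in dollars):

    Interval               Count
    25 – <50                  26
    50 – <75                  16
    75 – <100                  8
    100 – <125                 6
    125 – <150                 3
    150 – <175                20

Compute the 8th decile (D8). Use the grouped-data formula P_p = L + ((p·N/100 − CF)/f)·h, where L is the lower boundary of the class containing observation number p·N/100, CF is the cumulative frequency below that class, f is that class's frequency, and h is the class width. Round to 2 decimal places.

N = 79; target position k = 80/100 · 79 = 63.2.
Cumulative frequencies: 26, 42, 50, 56, 59, 79.
Observation 63.2 falls in the class 150 – <175.
L = 150, CF = 59, f = 20, h = 25.
P80 = 150 + ((63.2 − 59)/20)·25 = 150 + 5.25 = 155.25.

155.25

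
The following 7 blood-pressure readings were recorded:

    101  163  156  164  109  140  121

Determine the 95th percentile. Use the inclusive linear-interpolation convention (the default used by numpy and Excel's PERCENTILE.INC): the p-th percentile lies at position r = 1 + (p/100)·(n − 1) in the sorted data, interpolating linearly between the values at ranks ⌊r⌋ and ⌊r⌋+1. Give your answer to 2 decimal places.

163.70

Sorted: 101, 109, 121, 140, 156, 163, 164.
n = 7.
r = 1 + (95/100)·(7 − 1) = 1 + 5.7 = 6.7.
Rank 6 is 163 and rank 7 is 164.
Interpolate: 163 + 0.7·(164 − 163) = 163 + 0.7·1 = 163.7.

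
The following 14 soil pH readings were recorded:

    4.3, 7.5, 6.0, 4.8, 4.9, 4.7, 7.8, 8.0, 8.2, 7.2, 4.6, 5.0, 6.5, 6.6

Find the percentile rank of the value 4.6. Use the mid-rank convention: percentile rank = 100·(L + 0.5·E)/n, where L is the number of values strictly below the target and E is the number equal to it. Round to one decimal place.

10.7

Sorted: 4.3, 4.6, 4.7, 4.8, 4.9, 5.0, 6.0, 6.5, 6.6, 7.2, 7.5, 7.8, 8.0, 8.2.
Count below 4.6: L = 1; count equal: E = 1; n = 14.
Percentile rank = 100·(1 + 0.5·1)/14 = 100·1.5/14 = 10.71.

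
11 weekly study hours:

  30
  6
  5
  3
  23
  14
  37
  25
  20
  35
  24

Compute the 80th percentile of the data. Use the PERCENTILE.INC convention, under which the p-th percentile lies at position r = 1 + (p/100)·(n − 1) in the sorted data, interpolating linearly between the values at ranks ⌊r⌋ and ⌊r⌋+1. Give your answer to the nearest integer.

Sorted: 3, 5, 6, 14, 20, 23, 24, 25, 30, 35, 37.
n = 11.
r = 1 + (80/100)·(11 − 1) = 1 + 8 = 9.
r is an integer, so P80 is the value at rank 9: 30.

30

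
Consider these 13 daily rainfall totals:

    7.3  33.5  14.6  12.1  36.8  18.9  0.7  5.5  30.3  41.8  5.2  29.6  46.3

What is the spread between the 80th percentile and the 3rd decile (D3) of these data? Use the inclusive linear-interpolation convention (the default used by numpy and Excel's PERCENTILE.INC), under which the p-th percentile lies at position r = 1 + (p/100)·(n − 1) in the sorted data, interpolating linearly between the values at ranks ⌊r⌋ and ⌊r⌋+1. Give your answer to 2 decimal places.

25.30

Sorted: 0.7, 5.2, 5.5, 7.3, 12.1, 14.6, 18.9, 29.6, 30.3, 33.5, 36.8, 41.8, 46.3.
n = 13.
P30: r = 4.6; ranks 4–5 are 7.3, 12.1; interpolating gives 10.18.
P80: r = 10.6; ranks 10–11 are 33.5, 36.8; interpolating gives 35.48.
Difference: 35.48 − 10.18 = 25.3.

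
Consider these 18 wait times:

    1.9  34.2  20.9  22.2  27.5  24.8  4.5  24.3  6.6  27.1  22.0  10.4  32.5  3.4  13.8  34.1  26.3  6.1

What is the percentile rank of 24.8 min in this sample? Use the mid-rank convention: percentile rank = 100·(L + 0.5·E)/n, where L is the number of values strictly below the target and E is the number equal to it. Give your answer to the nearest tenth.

63.9

Sorted: 1.9, 3.4, 4.5, 6.1, 6.6, 10.4, 13.8, 20.9, 22.0, 22.2, 24.3, 24.8, 26.3, 27.1, 27.5, 32.5, 34.1, 34.2.
Count below 24.8: L = 11; count equal: E = 1; n = 18.
Percentile rank = 100·(11 + 0.5·1)/18 = 100·11.5/18 = 63.89.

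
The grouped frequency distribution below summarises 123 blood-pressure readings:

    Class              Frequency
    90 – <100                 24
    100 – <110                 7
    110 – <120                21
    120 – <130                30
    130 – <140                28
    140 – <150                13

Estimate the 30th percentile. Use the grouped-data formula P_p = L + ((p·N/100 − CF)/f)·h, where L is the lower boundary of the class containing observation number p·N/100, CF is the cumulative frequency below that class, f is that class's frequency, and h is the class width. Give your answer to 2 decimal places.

112.81

N = 123; target position k = 30/100 · 123 = 36.9.
Cumulative frequencies: 24, 31, 52, 82, 110, 123.
Observation 36.9 falls in the class 110 – <120.
L = 110, CF = 31, f = 21, h = 10.
P30 = 110 + ((36.9 − 31)/21)·10 = 110 + 2.80952 = 112.81.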